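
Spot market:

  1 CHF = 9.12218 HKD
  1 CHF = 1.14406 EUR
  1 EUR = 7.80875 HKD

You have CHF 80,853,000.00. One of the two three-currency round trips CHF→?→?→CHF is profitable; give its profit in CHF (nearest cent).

Profitable loop is CHF → HKD → EUR → CHF:
CHF 80,853,000.00 × 9.12218 = HKD 737,555,619.54
HKD 737,555,619.54 ÷ 7.80875 = EUR 94,452,456.48
EUR 94,452,456.48 ÷ 1.14406 = CHF 82,559,006.07
Profit = CHF 82,559,006.07 − CHF 80,853,000.00

Profit: CHF 1,706,006.07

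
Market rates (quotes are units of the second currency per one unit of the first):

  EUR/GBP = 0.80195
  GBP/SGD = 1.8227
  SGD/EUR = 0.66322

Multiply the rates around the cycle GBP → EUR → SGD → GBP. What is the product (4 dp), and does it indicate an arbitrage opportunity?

Around GBP → EUR → SGD → GBP: 1 ÷ 0.80195 ÷ 0.66322 ÷ 1.8227 = 1.031525
Product > 1; profitable direction is GBP → EUR → SGD → GBP.

1.0315 (arbitrage exists)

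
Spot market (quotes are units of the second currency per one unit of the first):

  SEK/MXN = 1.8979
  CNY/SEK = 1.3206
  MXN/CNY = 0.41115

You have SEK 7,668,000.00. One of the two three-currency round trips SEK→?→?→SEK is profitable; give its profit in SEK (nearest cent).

Profit: SEK 233,817.91

Profitable loop is SEK → MXN → CNY → SEK:
SEK 7,668,000.00 × 1.8979 = MXN 14,553,097.20
MXN 14,553,097.20 × 0.41115 = CNY 5,983,505.91
CNY 5,983,505.91 × 1.3206 = SEK 7,901,817.91
Profit = SEK 7,901,817.91 − SEK 7,668,000.00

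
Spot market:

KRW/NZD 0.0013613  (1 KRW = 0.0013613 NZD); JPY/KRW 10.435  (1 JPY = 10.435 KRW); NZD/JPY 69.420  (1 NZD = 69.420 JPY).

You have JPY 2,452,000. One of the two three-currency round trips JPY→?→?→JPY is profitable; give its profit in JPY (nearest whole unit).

Profitable loop is JPY → NZD → KRW → JPY:
JPY 2,452,000 ÷ 69.420 = NZD 35,321.23
NZD 35,321.23 ÷ 0.0013613 = KRW 25,946,693
KRW 25,946,693 ÷ 10.435 = JPY 2,486,506
Profit = JPY 2,486,506 − JPY 2,452,000

Profit: JPY 34,506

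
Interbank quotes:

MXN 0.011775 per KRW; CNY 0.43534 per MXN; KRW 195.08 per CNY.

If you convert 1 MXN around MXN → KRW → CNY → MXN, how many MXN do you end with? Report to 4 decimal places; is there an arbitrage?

Around MXN → KRW → CNY → MXN: 1 ÷ 0.011775 ÷ 195.08 ÷ 0.43534 = 0.999995
Product ≈ 1 (deviation 0.001%, within rounding noise).

1.0000 (no arbitrage)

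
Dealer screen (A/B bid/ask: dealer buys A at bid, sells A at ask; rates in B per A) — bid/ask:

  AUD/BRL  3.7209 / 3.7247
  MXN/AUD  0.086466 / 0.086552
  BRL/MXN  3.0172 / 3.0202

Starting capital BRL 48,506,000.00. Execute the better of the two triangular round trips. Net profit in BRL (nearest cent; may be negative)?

Net profit: BRL 1,312,580.92

Best loop BRL → AUD → MXN → BRL:
BRL 48,506,000.00 ÷ 3.7247 (buy AUD at ask) = AUD 13,022,793.78
AUD 13,022,793.78 ÷ 0.086552 (buy MXN at ask) = MXN 150,462,078.08
MXN 150,462,078.08 ÷ 3.0202 (buy BRL at ask) = BRL 49,818,580.92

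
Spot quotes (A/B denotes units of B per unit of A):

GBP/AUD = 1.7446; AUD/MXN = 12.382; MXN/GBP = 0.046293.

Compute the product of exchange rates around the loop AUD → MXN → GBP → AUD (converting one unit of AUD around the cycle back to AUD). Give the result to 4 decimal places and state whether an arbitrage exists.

1.0000 (no arbitrage)

Around AUD → MXN → GBP → AUD: 1 × 12.382 × 0.046293 × 1.7446 = 1.000005
Product ≈ 1 (deviation 0.000%, within rounding noise).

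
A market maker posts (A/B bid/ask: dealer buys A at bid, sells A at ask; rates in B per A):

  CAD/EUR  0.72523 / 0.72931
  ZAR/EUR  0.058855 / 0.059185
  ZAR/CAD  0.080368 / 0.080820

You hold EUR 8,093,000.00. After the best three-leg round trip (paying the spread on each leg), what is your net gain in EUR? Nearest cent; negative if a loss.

Net result: EUR -12,059.86 (no profitable arbitrage after spreads)

Best loop EUR → CAD → ZAR → EUR:
EUR 8,093,000.00 ÷ 0.72931 (buy CAD at ask) = CAD 11,096,790.12
CAD 11,096,790.12 ÷ 0.080820 (buy ZAR at ask) = ZAR 137,302,525.57
ZAR 137,302,525.57 × 0.058855 (sell ZAR at bid) = EUR 8,080,940.14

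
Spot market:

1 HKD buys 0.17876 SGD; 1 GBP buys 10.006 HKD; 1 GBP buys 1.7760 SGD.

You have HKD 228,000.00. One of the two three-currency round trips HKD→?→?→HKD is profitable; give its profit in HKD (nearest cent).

Profit: HKD 1,626.88

Profitable loop is HKD → SGD → GBP → HKD:
HKD 228,000.00 × 0.17876 = SGD 40,757.28
SGD 40,757.28 ÷ 1.7760 = GBP 22,948.92
GBP 22,948.92 × 10.006 = HKD 229,626.88
Profit = HKD 229,626.88 − HKD 228,000.00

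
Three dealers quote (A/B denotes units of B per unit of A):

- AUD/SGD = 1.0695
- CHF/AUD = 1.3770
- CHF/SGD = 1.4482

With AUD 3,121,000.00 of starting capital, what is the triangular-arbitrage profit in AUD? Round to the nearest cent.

Profit: AUD 52,802.91

Profitable loop is AUD → SGD → CHF → AUD:
AUD 3,121,000.00 × 1.0695 = SGD 3,337,909.50
SGD 3,337,909.50 ÷ 1.4482 = CHF 2,304,867.77
CHF 2,304,867.77 × 1.3770 = AUD 3,173,802.91
Profit = AUD 3,173,802.91 − AUD 3,121,000.00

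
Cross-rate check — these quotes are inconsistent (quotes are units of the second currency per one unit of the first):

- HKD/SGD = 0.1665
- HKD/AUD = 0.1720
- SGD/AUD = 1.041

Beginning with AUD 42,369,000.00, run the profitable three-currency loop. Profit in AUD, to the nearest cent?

Profitable loop is AUD → HKD → SGD → AUD:
AUD 42,369,000.00 ÷ 0.1720 = HKD 246,331,395.35
HKD 246,331,395.35 × 0.1665 = SGD 41,014,177.33
SGD 41,014,177.33 × 1.041 = AUD 42,695,758.60
Profit = AUD 42,695,758.60 − AUD 42,369,000.00

Profit: AUD 326,758.60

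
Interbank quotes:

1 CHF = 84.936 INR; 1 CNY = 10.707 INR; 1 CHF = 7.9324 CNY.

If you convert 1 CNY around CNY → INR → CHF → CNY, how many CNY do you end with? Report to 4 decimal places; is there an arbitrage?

Around CNY → INR → CHF → CNY: 1 × 10.707 ÷ 84.936 × 7.9324 = 0.999955
Product ≈ 1 (deviation 0.004%, within rounding noise).

1.0000 (no arbitrage)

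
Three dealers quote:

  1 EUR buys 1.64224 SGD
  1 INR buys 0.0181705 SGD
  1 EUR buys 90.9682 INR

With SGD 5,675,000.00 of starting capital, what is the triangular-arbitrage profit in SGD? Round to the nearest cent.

Profit: SGD 36,967.39

Profitable loop is SGD → EUR → INR → SGD:
SGD 5,675,000.00 ÷ 1.64224 = EUR 3,455,645.95
EUR 3,455,645.95 × 90.9682 = INR 314,353,891.64
INR 314,353,891.64 × 0.0181705 = SGD 5,711,967.39
Profit = SGD 5,711,967.39 − SGD 5,675,000.00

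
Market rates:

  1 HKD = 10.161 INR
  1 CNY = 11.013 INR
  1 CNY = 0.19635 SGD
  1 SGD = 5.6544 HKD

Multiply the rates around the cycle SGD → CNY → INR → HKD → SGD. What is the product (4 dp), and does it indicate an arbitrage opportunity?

Around SGD → CNY → INR → HKD → SGD: 1 ÷ 0.19635 × 11.013 ÷ 10.161 ÷ 5.6544 = 0.976229
Product < 1; profitable direction is SGD → HKD → INR → CNY → SGD.

0.9762 (arbitrage exists)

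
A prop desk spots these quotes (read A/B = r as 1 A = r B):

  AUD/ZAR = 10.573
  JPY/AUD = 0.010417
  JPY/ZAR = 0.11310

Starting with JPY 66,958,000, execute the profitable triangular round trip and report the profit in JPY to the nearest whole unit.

Profit: JPY 1,800,150

Profitable loop is JPY → ZAR → AUD → JPY:
JPY 66,958,000 × 0.11310 = ZAR 7,572,949.80
ZAR 7,572,949.80 ÷ 10.573 = AUD 716,253.65
AUD 716,253.65 ÷ 0.010417 = JPY 68,758,150
Profit = JPY 68,758,150 − JPY 66,958,000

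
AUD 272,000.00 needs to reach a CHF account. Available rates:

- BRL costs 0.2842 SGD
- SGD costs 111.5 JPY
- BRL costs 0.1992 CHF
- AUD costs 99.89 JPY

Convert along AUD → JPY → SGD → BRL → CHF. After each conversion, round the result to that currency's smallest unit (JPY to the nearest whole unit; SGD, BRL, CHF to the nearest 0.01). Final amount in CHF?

CHF 170,797.42

AUD 272,000.00 × 99.89 = JPY 27,170,080
JPY 27,170,080 ÷ 111.5 = SGD 243,677.85
SGD 243,677.85 ÷ 0.2842 = BRL 857,416.78
BRL 857,416.78 × 0.1992 = CHF 170,797.42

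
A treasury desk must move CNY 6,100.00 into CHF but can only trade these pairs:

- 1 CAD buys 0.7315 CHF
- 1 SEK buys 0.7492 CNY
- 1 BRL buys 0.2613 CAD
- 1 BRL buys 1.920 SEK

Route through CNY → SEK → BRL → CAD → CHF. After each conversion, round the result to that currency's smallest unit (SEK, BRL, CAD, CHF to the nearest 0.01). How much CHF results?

CHF 810.56

CNY 6,100.00 ÷ 0.7492 = SEK 8,142.02
SEK 8,142.02 ÷ 1.920 = BRL 4,240.64
BRL 4,240.64 × 0.2613 = CAD 1,108.08
CAD 1,108.08 × 0.7315 = CHF 810.56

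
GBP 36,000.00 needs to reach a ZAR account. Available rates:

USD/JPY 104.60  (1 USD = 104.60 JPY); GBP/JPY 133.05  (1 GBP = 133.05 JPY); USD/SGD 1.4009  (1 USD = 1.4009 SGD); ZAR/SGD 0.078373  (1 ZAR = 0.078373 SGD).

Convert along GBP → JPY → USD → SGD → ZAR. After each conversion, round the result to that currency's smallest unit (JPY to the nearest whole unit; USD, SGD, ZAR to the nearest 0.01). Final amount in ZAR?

GBP 36,000.00 × 133.05 = JPY 4,789,800
JPY 4,789,800 ÷ 104.60 = USD 45,791.59
USD 45,791.59 × 1.4009 = SGD 64,149.44
SGD 64,149.44 ÷ 0.078373 = ZAR 818,514.54

ZAR 818,514.54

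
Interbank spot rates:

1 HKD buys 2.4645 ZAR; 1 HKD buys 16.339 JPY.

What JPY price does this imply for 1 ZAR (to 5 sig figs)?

ZAR/JPY = 6.6297

1 ZAR ÷ 2.4645 = 0.405762 HKD
0.405762 HKD × 16.339 = 6.62974 JPY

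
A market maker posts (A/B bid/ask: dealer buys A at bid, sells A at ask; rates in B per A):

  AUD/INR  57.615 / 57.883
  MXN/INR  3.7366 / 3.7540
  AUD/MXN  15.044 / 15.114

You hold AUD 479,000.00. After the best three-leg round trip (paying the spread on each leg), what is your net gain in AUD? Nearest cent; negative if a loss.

Best loop AUD → INR → MXN → AUD:
AUD 479,000.00 × 57.615 (sell AUD at bid) = INR 27,597,585.00
INR 27,597,585.00 ÷ 3.7540 (buy MXN at ask) = MXN 7,351,514.38
MXN 7,351,514.38 ÷ 15.114 (buy AUD at ask) = AUD 486,404.29

Net profit: AUD 7,404.29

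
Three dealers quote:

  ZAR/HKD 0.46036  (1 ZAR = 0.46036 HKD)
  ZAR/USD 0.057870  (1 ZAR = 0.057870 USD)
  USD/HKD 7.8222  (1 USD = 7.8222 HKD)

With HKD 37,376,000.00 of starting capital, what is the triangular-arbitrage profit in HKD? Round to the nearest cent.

Profitable loop is HKD → USD → ZAR → HKD:
HKD 37,376,000.00 ÷ 7.8222 = USD 4,778,195.39
USD 4,778,195.39 ÷ 0.057870 = ZAR 82,567,744.82
ZAR 82,567,744.82 × 0.46036 = HKD 38,010,887.00
Profit = HKD 38,010,887.00 − HKD 37,376,000.00

Profit: HKD 634,887.00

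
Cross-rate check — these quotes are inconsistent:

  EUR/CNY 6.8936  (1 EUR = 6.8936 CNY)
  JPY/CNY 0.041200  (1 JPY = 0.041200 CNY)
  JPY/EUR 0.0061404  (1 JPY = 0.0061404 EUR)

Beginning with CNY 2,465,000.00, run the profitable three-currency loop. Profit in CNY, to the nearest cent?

Profitable loop is CNY → JPY → EUR → CNY:
CNY 2,465,000.00 ÷ 0.041200 = JPY 59,830,097
JPY 59,830,097 × 0.0061404 = EUR 367,380.73
EUR 367,380.73 × 6.8936 = CNY 2,532,575.79
Profit = CNY 2,532,575.79 − CNY 2,465,000.00

Profit: CNY 67,575.79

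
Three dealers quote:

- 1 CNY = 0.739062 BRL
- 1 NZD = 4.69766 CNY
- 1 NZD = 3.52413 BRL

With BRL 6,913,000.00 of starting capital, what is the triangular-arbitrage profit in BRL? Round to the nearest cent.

Profitable loop is BRL → CNY → NZD → BRL:
BRL 6,913,000.00 ÷ 0.739062 = CNY 9,353,748.40
CNY 9,353,748.40 ÷ 4.69766 = NZD 1,991,150.57
NZD 1,991,150.57 × 3.52413 = BRL 7,017,073.47
Profit = BRL 7,017,073.47 − BRL 6,913,000.00

Profit: BRL 104,073.47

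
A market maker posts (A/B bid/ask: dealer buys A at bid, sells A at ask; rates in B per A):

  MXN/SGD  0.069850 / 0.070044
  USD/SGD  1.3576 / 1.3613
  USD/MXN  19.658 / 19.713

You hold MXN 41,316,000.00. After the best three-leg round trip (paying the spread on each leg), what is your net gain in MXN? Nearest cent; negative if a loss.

Best loop MXN → SGD → USD → MXN:
MXN 41,316,000.00 × 0.069850 (sell MXN at bid) = SGD 2,885,922.60
SGD 2,885,922.60 ÷ 1.3613 (buy USD at ask) = USD 2,119,975.46
USD 2,119,975.46 × 19.658 (sell USD at bid) = MXN 41,674,477.68

Net profit: MXN 358,477.68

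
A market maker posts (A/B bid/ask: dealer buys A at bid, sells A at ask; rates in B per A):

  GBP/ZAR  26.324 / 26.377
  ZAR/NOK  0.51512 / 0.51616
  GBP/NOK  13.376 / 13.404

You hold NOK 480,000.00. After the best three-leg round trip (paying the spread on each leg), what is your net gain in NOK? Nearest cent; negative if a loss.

Best loop NOK → GBP → ZAR → NOK:
NOK 480,000.00 ÷ 13.404 (buy GBP at ask) = GBP 35,810.21
GBP 35,810.21 × 26.324 (sell GBP at bid) = ZAR 942,667.86
ZAR 942,667.86 × 0.51512 (sell ZAR at bid) = NOK 485,587.07

Net profit: NOK 5,587.07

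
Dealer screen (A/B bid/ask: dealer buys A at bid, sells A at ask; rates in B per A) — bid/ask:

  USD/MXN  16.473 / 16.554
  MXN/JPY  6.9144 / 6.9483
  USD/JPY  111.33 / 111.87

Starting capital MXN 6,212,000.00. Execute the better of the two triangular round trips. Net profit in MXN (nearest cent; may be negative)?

Best loop MXN → JPY → USD → MXN:
MXN 6,212,000.00 × 6.9144 (sell MXN at bid) = JPY 42,952,253
JPY 42,952,253 ÷ 111.87 (buy USD at ask) = USD 383,947.91
USD 383,947.91 × 16.473 (sell USD at bid) = MXN 6,324,773.94

Net profit: MXN 112,773.94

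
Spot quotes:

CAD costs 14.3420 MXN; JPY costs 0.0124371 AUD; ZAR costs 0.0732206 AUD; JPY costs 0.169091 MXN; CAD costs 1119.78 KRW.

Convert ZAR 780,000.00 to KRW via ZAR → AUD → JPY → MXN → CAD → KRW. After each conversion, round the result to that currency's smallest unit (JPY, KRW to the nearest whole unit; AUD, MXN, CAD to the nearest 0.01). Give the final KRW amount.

KRW 60,625,068

ZAR 780,000.00 × 0.0732206 = AUD 57,112.07
AUD 57,112.07 ÷ 0.0124371 = JPY 4,592,073
JPY 4,592,073 × 0.169091 = MXN 776,478.22
MXN 776,478.22 ÷ 14.3420 = CAD 54,140.16
CAD 54,140.16 × 1119.78 = KRW 60,625,068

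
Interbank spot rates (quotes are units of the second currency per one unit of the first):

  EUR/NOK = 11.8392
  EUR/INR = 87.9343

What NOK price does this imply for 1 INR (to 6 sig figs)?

1 INR ÷ 87.9343 = 0.0113721 EUR
0.0113721 EUR × 11.8392 = 0.134637 NOK

INR/NOK = 0.134637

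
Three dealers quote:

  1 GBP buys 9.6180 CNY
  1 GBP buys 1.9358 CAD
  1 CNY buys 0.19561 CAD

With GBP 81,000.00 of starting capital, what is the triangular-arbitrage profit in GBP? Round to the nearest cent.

Profitable loop is GBP → CAD → CNY → GBP:
GBP 81,000.00 × 1.9358 = CAD 156,799.80
CAD 156,799.80 ÷ 0.19561 = CNY 801,593.99
CNY 801,593.99 ÷ 9.6180 = GBP 83,343.11
Profit = GBP 83,343.11 − GBP 81,000.00

Profit: GBP 2,343.11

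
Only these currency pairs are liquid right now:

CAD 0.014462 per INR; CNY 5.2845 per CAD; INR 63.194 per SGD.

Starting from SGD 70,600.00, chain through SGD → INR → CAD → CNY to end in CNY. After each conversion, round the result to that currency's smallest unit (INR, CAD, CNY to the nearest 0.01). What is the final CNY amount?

CNY 340,967.35

SGD 70,600.00 × 63.194 = INR 4,461,496.40
INR 4,461,496.40 × 0.014462 = CAD 64,522.16
CAD 64,522.16 × 5.2845 = CNY 340,967.35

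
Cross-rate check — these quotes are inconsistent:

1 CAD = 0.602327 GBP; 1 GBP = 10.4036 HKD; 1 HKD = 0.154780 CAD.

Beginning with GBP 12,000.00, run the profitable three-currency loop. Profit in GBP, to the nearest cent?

Profitable loop is GBP → CAD → HKD → GBP:
GBP 12,000.00 ÷ 0.602327 = CAD 19,922.73
CAD 19,922.73 ÷ 0.154780 = HKD 128,716.46
HKD 128,716.46 ÷ 10.4036 = GBP 12,372.30
Profit = GBP 12,372.30 − GBP 12,000.00

Profit: GBP 372.30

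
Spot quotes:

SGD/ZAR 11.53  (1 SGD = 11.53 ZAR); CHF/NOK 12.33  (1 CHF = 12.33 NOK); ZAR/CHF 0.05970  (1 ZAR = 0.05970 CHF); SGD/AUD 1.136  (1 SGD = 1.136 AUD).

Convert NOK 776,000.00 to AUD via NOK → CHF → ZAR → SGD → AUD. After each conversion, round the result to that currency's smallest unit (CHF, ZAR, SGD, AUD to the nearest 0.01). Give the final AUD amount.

NOK 776,000.00 ÷ 12.33 = CHF 62,935.93
CHF 62,935.93 ÷ 0.05970 = ZAR 1,054,203.18
ZAR 1,054,203.18 ÷ 11.53 = SGD 91,431.33
SGD 91,431.33 × 1.136 = AUD 103,865.99

AUD 103,865.99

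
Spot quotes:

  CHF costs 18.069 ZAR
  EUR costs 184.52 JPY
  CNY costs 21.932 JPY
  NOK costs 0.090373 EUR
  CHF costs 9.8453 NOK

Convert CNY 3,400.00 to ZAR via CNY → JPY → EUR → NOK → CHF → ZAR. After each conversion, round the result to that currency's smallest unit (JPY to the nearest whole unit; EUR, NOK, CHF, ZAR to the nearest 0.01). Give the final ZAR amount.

CNY 3,400.00 × 21.932 = JPY 74,569
JPY 74,569 ÷ 184.52 = EUR 404.12
EUR 404.12 ÷ 0.090373 = NOK 4,471.69
NOK 4,471.69 ÷ 9.8453 = CHF 454.20
CHF 454.20 × 18.069 = ZAR 8,206.94

ZAR 8,206.94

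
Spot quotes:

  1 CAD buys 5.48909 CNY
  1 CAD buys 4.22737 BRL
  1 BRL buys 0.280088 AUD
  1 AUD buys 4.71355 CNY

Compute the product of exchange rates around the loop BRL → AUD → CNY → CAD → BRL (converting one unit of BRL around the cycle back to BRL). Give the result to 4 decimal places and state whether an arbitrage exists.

Around BRL → AUD → CNY → CAD → BRL: 1 × 0.280088 × 4.71355 ÷ 5.48909 × 4.22737 = 1.016746
Product > 1; profitable direction is BRL → AUD → CNY → CAD → BRL.

1.0167 (arbitrage exists)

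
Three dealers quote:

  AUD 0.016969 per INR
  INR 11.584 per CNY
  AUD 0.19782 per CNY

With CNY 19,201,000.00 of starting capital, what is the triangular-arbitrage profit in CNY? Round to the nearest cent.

Profit: CNY 122,208.79

Profitable loop is CNY → AUD → INR → CNY:
CNY 19,201,000.00 × 0.19782 = AUD 3,798,341.82
AUD 3,798,341.82 ÷ 0.016969 = INR 223,840,050.68
INR 223,840,050.68 ÷ 11.584 = CNY 19,323,208.79
Profit = CNY 19,323,208.79 − CNY 19,201,000.00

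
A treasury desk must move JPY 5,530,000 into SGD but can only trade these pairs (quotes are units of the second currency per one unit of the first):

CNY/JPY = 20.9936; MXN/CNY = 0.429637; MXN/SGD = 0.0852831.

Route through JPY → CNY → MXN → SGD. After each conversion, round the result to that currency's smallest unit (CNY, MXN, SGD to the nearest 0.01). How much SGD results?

SGD 52,287.70

JPY 5,530,000 ÷ 20.9936 = CNY 263,413.61
CNY 263,413.61 ÷ 0.429637 = MXN 613,107.37
MXN 613,107.37 × 0.0852831 = SGD 52,287.70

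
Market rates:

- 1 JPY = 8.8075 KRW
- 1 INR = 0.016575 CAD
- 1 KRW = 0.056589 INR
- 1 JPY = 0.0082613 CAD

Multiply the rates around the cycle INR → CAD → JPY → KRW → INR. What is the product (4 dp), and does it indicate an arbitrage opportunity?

Around INR → CAD → JPY → KRW → INR: 1 × 0.016575 ÷ 0.0082613 × 8.8075 × 0.056589 = 0.999977
Product ≈ 1 (deviation 0.002%, within rounding noise).

1.0000 (no arbitrage)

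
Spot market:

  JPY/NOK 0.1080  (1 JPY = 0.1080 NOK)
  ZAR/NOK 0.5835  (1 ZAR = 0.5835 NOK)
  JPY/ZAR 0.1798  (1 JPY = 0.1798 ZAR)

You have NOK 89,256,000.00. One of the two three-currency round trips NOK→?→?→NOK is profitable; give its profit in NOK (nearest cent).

Profitable loop is NOK → ZAR → JPY → NOK:
NOK 89,256,000.00 ÷ 0.5835 = ZAR 152,966,580.98
ZAR 152,966,580.98 ÷ 0.1798 = JPY 850,759,627
JPY 850,759,627 × 0.1080 = NOK 91,882,039.74
Profit = NOK 91,882,039.74 − NOK 89,256,000.00

Profit: NOK 2,626,039.74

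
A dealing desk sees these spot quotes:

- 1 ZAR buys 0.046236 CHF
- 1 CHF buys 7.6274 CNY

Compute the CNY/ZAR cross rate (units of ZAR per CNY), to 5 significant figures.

1 CNY ÷ 7.6274 = 0.131106 CHF
0.131106 CHF ÷ 0.046236 = 2.83559 ZAR

CNY/ZAR = 2.8356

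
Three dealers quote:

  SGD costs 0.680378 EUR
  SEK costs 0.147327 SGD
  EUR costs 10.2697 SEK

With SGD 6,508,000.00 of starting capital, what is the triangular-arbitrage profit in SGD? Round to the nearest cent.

Profitable loop is SGD → EUR → SEK → SGD:
SGD 6,508,000.00 × 0.680378 = EUR 4,427,900.02
EUR 4,427,900.02 × 10.2697 = SEK 45,473,204.88
SEK 45,473,204.88 × 0.147327 = SGD 6,699,430.85
Profit = SGD 6,699,430.85 − SGD 6,508,000.00

Profit: SGD 191,430.85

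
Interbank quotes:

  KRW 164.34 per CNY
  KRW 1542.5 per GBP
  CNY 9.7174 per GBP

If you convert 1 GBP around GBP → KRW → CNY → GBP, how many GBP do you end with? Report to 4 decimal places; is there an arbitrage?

0.9659 (arbitrage exists)

Around GBP → KRW → CNY → GBP: 1 × 1542.5 ÷ 164.34 ÷ 9.7174 = 0.965899
Product < 1; profitable direction is GBP → CNY → KRW → GBP.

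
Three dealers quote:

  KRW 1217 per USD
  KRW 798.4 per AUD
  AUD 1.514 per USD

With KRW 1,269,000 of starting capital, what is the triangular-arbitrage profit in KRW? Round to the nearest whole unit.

Profitable loop is KRW → AUD → USD → KRW:
KRW 1,269,000 ÷ 798.4 = AUD 1,589.43
AUD 1,589.43 ÷ 1.514 = USD 1,049.82
USD 1,049.82 × 1217 = KRW 1,277,632
Profit = KRW 1,277,632 − KRW 1,269,000

Profit: KRW 8,632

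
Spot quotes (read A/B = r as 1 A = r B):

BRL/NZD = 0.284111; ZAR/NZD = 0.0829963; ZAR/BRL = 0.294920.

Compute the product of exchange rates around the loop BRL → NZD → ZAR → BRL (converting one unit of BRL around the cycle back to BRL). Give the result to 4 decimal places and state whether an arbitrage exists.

Around BRL → NZD → ZAR → BRL: 1 × 0.284111 ÷ 0.0829963 × 0.294920 = 1.009563
Product > 1; profitable direction is BRL → NZD → ZAR → BRL.

1.0096 (arbitrage exists)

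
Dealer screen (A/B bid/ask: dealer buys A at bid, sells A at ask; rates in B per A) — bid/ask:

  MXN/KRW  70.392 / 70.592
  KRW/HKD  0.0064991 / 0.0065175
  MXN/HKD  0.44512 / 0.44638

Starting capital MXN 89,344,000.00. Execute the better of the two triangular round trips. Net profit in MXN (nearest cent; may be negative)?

Best loop MXN → KRW → HKD → MXN:
MXN 89,344,000.00 × 70.392 (sell MXN at bid) = KRW 6,289,102,848
KRW 6,289,102,848 × 0.0064991 (sell KRW at bid) = HKD 40,873,508.32
HKD 40,873,508.32 ÷ 0.44638 (buy MXN at ask) = MXN 91,566,621.08

Net profit: MXN 2,222,621.08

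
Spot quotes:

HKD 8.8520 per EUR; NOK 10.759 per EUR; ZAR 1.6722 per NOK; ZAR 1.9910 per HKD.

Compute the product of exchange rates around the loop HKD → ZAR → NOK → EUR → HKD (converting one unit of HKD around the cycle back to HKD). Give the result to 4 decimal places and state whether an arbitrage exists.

0.9796 (arbitrage exists)

Around HKD → ZAR → NOK → EUR → HKD: 1 × 1.9910 ÷ 1.6722 ÷ 10.759 × 8.8520 = 0.979608
Product < 1; profitable direction is HKD → EUR → NOK → ZAR → HKD.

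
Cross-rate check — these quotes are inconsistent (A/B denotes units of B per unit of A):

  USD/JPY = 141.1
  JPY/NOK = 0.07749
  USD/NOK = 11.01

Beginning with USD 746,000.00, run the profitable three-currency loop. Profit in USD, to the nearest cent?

Profit: USD 5,196.35

Profitable loop is USD → NOK → JPY → USD:
USD 746,000.00 × 11.01 = NOK 8,213,460.00
NOK 8,213,460.00 ÷ 0.07749 = JPY 105,993,806
JPY 105,993,806 ÷ 141.1 = USD 751,196.35
Profit = USD 751,196.35 − USD 746,000.00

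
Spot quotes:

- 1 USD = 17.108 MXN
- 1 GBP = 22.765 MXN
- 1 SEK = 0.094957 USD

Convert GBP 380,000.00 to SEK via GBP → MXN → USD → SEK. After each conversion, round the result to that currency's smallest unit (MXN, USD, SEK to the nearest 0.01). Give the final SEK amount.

GBP 380,000.00 × 22.765 = MXN 8,650,700.00
MXN 8,650,700.00 ÷ 17.108 = USD 505,652.33
USD 505,652.33 ÷ 0.094957 = SEK 5,325,066.40

SEK 5,325,066.40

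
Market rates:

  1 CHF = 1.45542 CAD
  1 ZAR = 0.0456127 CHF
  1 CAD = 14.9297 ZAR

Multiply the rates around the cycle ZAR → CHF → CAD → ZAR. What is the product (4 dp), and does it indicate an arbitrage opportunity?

0.9911 (arbitrage exists)

Around ZAR → CHF → CAD → ZAR: 1 × 0.0456127 × 1.45542 × 14.9297 = 0.991118
Product < 1; profitable direction is ZAR → CAD → CHF → ZAR.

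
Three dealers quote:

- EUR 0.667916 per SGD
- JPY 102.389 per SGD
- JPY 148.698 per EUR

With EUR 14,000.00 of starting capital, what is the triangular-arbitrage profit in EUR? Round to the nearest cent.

Profitable loop is EUR → SGD → JPY → EUR:
EUR 14,000.00 ÷ 0.667916 = SGD 20,960.72
SGD 20,960.72 × 102.389 = JPY 2,146,147
JPY 2,146,147 ÷ 148.698 = EUR 14,432.93
Profit = EUR 14,432.93 − EUR 14,000.00

Profit: EUR 432.93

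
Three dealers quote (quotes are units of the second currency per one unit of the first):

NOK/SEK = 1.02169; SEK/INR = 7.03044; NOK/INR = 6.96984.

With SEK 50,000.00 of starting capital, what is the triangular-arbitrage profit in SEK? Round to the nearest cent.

Profit: SEK 1,528.66

Profitable loop is SEK → INR → NOK → SEK:
SEK 50,000.00 × 7.03044 = INR 351,522.00
INR 351,522.00 ÷ 6.96984 = NOK 50,434.73
NOK 50,434.73 × 1.02169 = SEK 51,528.66
Profit = SEK 51,528.66 − SEK 50,000.00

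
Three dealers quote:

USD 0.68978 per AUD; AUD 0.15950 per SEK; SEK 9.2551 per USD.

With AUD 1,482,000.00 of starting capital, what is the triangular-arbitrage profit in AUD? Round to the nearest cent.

Profit: AUD 27,039.49

Profitable loop is AUD → USD → SEK → AUD:
AUD 1,482,000.00 × 0.68978 = USD 1,022,253.96
USD 1,022,253.96 × 9.2551 = SEK 9,461,062.63
SEK 9,461,062.63 × 0.15950 = AUD 1,509,039.49
Profit = AUD 1,509,039.49 − AUD 1,482,000.00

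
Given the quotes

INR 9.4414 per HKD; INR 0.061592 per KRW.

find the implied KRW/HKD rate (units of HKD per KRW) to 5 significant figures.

KRW/HKD = 0.0065236

1 KRW × 0.061592 = 0.061592 INR
0.061592 INR ÷ 9.4414 = 0.00652361 HKD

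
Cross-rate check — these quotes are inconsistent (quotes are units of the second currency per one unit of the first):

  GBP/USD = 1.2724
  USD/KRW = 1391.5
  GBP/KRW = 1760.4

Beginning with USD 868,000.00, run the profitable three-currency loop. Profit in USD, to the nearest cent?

Profitable loop is USD → KRW → GBP → USD:
USD 868,000.00 × 1391.5 = KRW 1,207,822,000
KRW 1,207,822,000 ÷ 1760.4 = GBP 686,106.57
GBP 686,106.57 × 1.2724 = USD 873,002.00
Profit = USD 873,002.00 − USD 868,000.00

Profit: USD 5,002.00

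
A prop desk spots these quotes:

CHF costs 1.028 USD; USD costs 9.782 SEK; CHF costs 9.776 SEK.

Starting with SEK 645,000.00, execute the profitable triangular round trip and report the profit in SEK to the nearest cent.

Profit: SEK 18,466.95

Profitable loop is SEK → CHF → USD → SEK:
SEK 645,000.00 ÷ 9.776 = CHF 65,977.91
CHF 65,977.91 × 1.028 = USD 67,825.29
USD 67,825.29 × 9.782 = SEK 663,466.95
Profit = SEK 663,466.95 − SEK 645,000.00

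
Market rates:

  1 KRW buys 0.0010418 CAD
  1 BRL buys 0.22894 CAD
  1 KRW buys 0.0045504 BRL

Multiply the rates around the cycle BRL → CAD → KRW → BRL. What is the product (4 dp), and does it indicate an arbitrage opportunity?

Around BRL → CAD → KRW → BRL: 1 × 0.22894 ÷ 0.0010418 × 0.0045504 = 0.999970
Product ≈ 1 (deviation 0.003%, within rounding noise).

1.0000 (no arbitrage)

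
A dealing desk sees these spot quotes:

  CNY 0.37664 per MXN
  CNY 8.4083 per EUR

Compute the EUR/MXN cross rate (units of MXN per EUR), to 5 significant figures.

EUR/MXN = 22.325

1 EUR × 8.4083 = 8.4083 CNY
8.4083 CNY ÷ 0.37664 = 22.3245 MXN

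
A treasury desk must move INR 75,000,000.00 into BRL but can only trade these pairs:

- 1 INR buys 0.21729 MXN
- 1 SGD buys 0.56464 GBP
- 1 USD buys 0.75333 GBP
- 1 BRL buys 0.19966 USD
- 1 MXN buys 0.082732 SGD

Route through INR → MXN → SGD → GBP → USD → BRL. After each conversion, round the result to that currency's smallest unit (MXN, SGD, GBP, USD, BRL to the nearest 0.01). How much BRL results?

BRL 5,061,390.41

INR 75,000,000.00 × 0.21729 = MXN 16,296,750.00
MXN 16,296,750.00 × 0.082732 = SGD 1,348,262.72
SGD 1,348,262.72 × 0.56464 = GBP 761,283.06
GBP 761,283.06 ÷ 0.75333 = USD 1,010,557.21
USD 1,010,557.21 ÷ 0.19966 = BRL 5,061,390.41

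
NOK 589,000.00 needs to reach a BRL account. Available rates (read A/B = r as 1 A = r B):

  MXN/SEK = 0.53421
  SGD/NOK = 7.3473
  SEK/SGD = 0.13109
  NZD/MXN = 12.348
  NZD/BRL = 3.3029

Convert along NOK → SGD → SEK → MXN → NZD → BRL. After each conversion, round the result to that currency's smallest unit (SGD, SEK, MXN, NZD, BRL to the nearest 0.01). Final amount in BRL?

NOK 589,000.00 ÷ 7.3473 = SGD 80,165.50
SGD 80,165.50 ÷ 0.13109 = SEK 611,530.25
SEK 611,530.25 ÷ 0.53421 = MXN 1,144,737.56
MXN 1,144,737.56 ÷ 12.348 = NZD 92,706.31
NZD 92,706.31 × 3.3029 = BRL 306,199.67

BRL 306,199.67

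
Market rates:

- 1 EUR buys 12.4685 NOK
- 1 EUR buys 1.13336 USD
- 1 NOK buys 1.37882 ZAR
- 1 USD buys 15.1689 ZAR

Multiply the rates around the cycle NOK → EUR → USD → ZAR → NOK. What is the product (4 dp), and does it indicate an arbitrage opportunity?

Around NOK → EUR → USD → ZAR → NOK: 1 ÷ 12.4685 × 1.13336 × 15.1689 ÷ 1.37882 = 1.000000
Product ≈ 1 (deviation 0.000%, within rounding noise).

1.0000 (no arbitrage)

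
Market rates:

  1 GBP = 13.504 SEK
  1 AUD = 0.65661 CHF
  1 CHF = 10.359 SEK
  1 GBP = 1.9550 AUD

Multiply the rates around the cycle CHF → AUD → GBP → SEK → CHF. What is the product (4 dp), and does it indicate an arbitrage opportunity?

1.0155 (arbitrage exists)

Around CHF → AUD → GBP → SEK → CHF: 1 ÷ 0.65661 ÷ 1.9550 × 13.504 ÷ 10.359 = 1.015524
Product > 1; profitable direction is CHF → AUD → GBP → SEK → CHF.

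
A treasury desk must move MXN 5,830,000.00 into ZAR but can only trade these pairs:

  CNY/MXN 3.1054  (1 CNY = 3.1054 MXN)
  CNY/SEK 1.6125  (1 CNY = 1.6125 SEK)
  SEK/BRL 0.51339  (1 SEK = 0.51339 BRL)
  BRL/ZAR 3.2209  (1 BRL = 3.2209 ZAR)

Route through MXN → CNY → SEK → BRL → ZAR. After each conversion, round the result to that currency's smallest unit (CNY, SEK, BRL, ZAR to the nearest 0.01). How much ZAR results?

ZAR 5,005,821.71

MXN 5,830,000.00 ÷ 3.1054 = CNY 1,877,374.90
CNY 1,877,374.90 × 1.6125 = SEK 3,027,267.03
SEK 3,027,267.03 × 0.51339 = BRL 1,554,168.62
BRL 1,554,168.62 × 3.2209 = ZAR 5,005,821.71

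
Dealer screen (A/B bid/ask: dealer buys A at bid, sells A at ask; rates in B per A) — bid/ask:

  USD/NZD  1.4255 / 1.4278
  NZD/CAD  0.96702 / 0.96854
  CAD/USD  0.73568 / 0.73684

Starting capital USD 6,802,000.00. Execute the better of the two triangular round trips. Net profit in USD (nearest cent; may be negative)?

Best loop USD → NZD → CAD → USD:
USD 6,802,000.00 × 1.4255 (sell USD at bid) = NZD 9,696,251.00
NZD 9,696,251.00 × 0.96702 (sell NZD at bid) = CAD 9,376,468.64
CAD 9,376,468.64 × 0.73568 (sell CAD at bid) = USD 6,898,080.45

Net profit: USD 96,080.45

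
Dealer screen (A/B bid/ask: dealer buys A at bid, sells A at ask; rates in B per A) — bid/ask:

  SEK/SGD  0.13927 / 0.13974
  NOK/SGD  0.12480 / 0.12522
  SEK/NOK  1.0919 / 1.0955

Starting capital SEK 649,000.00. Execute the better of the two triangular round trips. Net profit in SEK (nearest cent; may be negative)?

Best loop SEK → SGD → NOK → SEK:
SEK 649,000.00 × 0.13927 (sell SEK at bid) = SGD 90,386.23
SGD 90,386.23 ÷ 0.12522 (buy NOK at ask) = NOK 721,819.44
NOK 721,819.44 ÷ 1.0955 (buy SEK at ask) = SEK 658,894.97

Net profit: SEK 9,894.97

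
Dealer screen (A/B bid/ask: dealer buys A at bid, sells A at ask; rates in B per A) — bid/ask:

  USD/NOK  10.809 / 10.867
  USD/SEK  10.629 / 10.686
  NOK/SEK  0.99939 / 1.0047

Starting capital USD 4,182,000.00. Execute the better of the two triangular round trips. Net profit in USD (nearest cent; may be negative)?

Best loop USD → NOK → SEK → USD:
USD 4,182,000.00 × 10.809 (sell USD at bid) = NOK 45,203,238.00
NOK 45,203,238.00 × 0.99939 (sell NOK at bid) = SEK 45,175,664.02
SEK 45,175,664.02 ÷ 10.686 (buy USD at ask) = USD 4,227,556.06

Net profit: USD 45,556.06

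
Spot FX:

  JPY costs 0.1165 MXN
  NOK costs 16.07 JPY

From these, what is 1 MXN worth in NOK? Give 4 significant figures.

1 MXN ÷ 0.1165 = 8.58369 JPY
8.58369 JPY ÷ 16.07 = 0.534144 NOK

MXN/NOK = 0.5341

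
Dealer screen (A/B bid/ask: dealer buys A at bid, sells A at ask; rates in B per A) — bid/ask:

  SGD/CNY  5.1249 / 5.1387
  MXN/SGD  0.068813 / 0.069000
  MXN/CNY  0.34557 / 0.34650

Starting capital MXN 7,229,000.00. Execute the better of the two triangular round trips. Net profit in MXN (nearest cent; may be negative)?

Net profit: MXN 128,510.21

Best loop MXN → SGD → CNY → MXN:
MXN 7,229,000.00 × 0.068813 (sell MXN at bid) = SGD 497,449.18
SGD 497,449.18 × 5.1249 (sell SGD at bid) = CNY 2,549,377.29
CNY 2,549,377.29 ÷ 0.34650 (buy MXN at ask) = MXN 7,357,510.21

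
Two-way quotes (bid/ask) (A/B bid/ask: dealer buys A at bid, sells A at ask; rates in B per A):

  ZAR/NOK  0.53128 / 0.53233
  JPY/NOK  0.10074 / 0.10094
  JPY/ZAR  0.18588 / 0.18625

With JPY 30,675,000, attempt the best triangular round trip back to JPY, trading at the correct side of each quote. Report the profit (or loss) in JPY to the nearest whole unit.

Best loop JPY → NOK → ZAR → JPY:
JPY 30,675,000 × 0.10074 (sell JPY at bid) = NOK 3,090,199.50
NOK 3,090,199.50 ÷ 0.53233 (buy ZAR at ask) = ZAR 5,805,044.80
ZAR 5,805,044.80 ÷ 0.18625 (buy JPY at ask) = JPY 31,168,026

Net profit: JPY 493,026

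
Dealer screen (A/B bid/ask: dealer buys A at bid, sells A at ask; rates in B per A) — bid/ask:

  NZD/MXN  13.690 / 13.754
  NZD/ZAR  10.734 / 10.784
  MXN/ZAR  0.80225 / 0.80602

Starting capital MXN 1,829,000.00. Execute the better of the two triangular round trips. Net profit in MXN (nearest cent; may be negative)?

Net profit: MXN 33,717.52

Best loop MXN → ZAR → NZD → MXN:
MXN 1,829,000.00 × 0.80225 (sell MXN at bid) = ZAR 1,467,315.25
ZAR 1,467,315.25 ÷ 10.784 (buy NZD at ask) = NZD 136,064.10
NZD 136,064.10 × 13.690 (sell NZD at bid) = MXN 1,862,717.52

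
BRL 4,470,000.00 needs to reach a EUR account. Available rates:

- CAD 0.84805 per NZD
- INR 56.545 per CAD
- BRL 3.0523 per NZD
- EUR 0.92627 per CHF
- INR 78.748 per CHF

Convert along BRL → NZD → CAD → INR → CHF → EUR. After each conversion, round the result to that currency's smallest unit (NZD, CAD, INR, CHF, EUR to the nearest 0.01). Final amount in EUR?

BRL 4,470,000.00 ÷ 3.0523 = NZD 1,464,469.42
NZD 1,464,469.42 × 0.84805 = CAD 1,241,943.29
CAD 1,241,943.29 × 56.545 = INR 70,225,683.33
INR 70,225,683.33 ÷ 78.748 = CHF 891,777.36
CHF 891,777.36 × 0.92627 = EUR 826,026.62

EUR 826,026.62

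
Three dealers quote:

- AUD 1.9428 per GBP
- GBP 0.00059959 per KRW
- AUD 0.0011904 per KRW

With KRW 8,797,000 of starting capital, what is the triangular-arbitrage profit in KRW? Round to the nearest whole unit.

Profit: KRW 192,697

Profitable loop is KRW → AUD → GBP → KRW:
KRW 8,797,000 × 0.0011904 = AUD 10,471.95
AUD 10,471.95 ÷ 1.9428 = GBP 5,390.13
GBP 5,390.13 ÷ 0.00059959 = KRW 8,989,697
Profit = KRW 8,989,697 − KRW 8,797,000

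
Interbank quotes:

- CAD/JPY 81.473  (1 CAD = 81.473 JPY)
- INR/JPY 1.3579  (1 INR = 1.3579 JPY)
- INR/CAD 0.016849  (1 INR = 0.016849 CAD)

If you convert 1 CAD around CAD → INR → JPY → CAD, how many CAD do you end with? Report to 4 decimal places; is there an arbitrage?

Around CAD → INR → JPY → CAD: 1 ÷ 0.016849 × 1.3579 ÷ 81.473 = 0.989191
Product < 1; profitable direction is CAD → JPY → INR → CAD.

0.9892 (arbitrage exists)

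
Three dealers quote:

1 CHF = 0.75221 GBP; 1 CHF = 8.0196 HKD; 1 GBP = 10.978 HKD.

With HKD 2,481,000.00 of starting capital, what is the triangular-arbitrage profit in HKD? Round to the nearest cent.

Profitable loop is HKD → CHF → GBP → HKD:
HKD 2,481,000.00 ÷ 8.0196 = CHF 309,367.05
CHF 309,367.05 × 0.75221 = GBP 232,708.99
GBP 232,708.99 × 10.978 = HKD 2,554,679.28
Profit = HKD 2,554,679.28 − HKD 2,481,000.00

Profit: HKD 73,679.28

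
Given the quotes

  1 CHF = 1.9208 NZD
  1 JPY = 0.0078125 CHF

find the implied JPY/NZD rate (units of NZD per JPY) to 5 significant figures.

1 JPY × 0.0078125 = 0.0078125 CHF
0.0078125 CHF × 1.9208 = 0.0150063 NZD

JPY/NZD = 0.015006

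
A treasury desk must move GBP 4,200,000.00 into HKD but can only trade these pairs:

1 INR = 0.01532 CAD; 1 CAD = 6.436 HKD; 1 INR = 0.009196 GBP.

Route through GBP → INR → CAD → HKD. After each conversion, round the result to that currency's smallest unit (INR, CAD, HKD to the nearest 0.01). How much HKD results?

GBP 4,200,000.00 ÷ 0.009196 = INR 456,720,313.18
INR 456,720,313.18 × 0.01532 = CAD 6,996,955.20
CAD 6,996,955.20 × 6.436 = HKD 45,032,403.67

HKD 45,032,403.67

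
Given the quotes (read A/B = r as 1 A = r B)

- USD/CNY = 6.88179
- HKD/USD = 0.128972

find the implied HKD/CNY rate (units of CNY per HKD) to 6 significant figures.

HKD/CNY = 0.887558

1 HKD × 0.128972 = 0.128972 USD
0.128972 USD × 6.88179 = 0.887558 CNY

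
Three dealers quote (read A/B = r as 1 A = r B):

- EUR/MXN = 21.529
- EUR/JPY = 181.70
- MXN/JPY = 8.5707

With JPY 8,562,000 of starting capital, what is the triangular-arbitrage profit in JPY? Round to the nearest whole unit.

Profitable loop is JPY → EUR → MXN → JPY:
JPY 8,562,000 ÷ 181.70 = EUR 47,121.63
EUR 47,121.63 × 21.529 = MXN 1,014,481.55
MXN 1,014,481.55 × 8.5707 = JPY 8,694,817
Profit = JPY 8,694,817 − JPY 8,562,000

Profit: JPY 132,817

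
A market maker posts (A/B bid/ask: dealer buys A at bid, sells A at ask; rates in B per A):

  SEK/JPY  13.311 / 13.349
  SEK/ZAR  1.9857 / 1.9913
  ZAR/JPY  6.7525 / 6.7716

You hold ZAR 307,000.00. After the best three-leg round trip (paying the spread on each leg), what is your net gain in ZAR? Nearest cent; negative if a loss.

Best loop ZAR → JPY → SEK → ZAR:
ZAR 307,000.00 × 6.7525 (sell ZAR at bid) = JPY 2,073,018
JPY 2,073,018 ÷ 13.349 (buy SEK at ask) = SEK 155,293.84
SEK 155,293.84 × 1.9857 (sell SEK at bid) = ZAR 308,366.98

Net profit: ZAR 1,366.98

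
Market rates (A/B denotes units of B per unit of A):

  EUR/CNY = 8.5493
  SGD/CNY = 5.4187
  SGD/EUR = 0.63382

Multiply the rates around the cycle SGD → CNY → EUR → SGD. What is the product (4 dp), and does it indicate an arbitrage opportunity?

1.0000 (no arbitrage)

Around SGD → CNY → EUR → SGD: 1 × 5.4187 ÷ 8.5493 ÷ 0.63382 = 0.999997
Product ≈ 1 (deviation 0.000%, within rounding noise).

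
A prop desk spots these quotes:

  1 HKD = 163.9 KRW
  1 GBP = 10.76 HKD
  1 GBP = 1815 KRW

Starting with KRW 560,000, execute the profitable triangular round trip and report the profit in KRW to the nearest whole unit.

Profit: KRW 16,333

Profitable loop is KRW → HKD → GBP → KRW:
KRW 560,000 ÷ 163.9 = HKD 3,416.72
HKD 3,416.72 ÷ 10.76 = GBP 317.54
GBP 317.54 × 1815 = KRW 576,333
Profit = KRW 576,333 − KRW 560,000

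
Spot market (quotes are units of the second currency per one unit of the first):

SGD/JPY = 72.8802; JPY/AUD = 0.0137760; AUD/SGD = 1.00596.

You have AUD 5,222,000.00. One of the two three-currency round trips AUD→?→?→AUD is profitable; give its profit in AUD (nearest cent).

Profit: AUD 52,123.19

Profitable loop is AUD → SGD → JPY → AUD:
AUD 5,222,000.00 × 1.00596 = SGD 5,253,123.12
SGD 5,253,123.12 × 72.8802 = JPY 382,848,664
JPY 382,848,664 × 0.0137760 = AUD 5,274,123.19
Profit = AUD 5,274,123.19 − AUD 5,222,000.00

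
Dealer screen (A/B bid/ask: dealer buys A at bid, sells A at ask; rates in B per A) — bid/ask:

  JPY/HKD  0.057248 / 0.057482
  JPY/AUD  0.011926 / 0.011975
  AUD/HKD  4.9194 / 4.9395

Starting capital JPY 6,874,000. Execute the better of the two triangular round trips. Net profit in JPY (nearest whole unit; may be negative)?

Best loop JPY → AUD → HKD → JPY:
JPY 6,874,000 × 0.011926 (sell JPY at bid) = AUD 81,979.32
AUD 81,979.32 × 4.9194 (sell AUD at bid) = HKD 403,289.09
HKD 403,289.09 ÷ 0.057482 (buy JPY at ask) = JPY 7,015,920

Net profit: JPY 141,920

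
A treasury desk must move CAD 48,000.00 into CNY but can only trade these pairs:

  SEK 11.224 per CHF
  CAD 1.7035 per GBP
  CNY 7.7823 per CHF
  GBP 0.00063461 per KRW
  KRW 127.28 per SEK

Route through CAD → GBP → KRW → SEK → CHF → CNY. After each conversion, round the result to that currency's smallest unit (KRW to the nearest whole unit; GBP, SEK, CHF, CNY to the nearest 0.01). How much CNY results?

CAD 48,000.00 ÷ 1.7035 = GBP 28,177.28
GBP 28,177.28 ÷ 0.00063461 = KRW 44,400,939
KRW 44,400,939 ÷ 127.28 = SEK 348,844.59
SEK 348,844.59 ÷ 11.224 = CHF 31,080.24
CHF 31,080.24 × 7.7823 = CNY 241,875.75

CNY 241,875.75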